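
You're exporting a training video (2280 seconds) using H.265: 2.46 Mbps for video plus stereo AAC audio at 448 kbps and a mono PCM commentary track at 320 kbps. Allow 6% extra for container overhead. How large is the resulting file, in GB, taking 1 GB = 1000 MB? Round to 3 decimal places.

0.975 GB

Audio total: 448 + 320 = 768 kbps = 0.768 Mbps.
Total bitrate: 2.46 + 0.768 = 3.228 Mbps.
Stream data: 3.228 Mbps × 2280 s = 7359.8 Mb.
With 6% container overhead: ×1.06.
7,801 Mb ÷ 8 = 975.2 MB → 0.9752 GB.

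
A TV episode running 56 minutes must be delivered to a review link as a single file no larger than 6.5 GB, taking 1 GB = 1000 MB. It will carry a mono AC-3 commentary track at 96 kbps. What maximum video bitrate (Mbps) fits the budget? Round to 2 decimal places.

Budget: 6.5 GB = 52000.0 Mb.
56 min = 3360 s
Total bitrate budget: 52000.0 Mb / 3360 s = 15.476 Mbps.
Audio: 96 kbps = 0.096 Mbps.
Video: 15.476 − 0.096 = 15.380 Mbps.

15.38 Mbps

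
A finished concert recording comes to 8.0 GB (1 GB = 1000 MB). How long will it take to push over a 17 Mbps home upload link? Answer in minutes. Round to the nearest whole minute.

File: 8.0 GB = 64000.0 Mb.
At 17 Mbps: 64000.0 / 17 = 3764.7 s ≈ 62.7 minutes.

63 minutes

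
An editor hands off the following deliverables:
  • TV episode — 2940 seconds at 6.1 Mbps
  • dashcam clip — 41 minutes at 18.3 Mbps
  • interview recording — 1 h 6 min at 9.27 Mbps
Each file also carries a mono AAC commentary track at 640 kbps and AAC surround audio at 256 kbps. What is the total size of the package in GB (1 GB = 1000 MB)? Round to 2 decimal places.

Audio total: 640 + 256 = 896 kbps = 0.896 Mbps.
TV episode: 6.996 Mbps × 2940 s = 20568.2 Mb
dashcam clip: 19.196 Mbps × 2460 s = 47222.2 Mb
interview recording: 10.166 Mbps × 3960 s = 40257.4 Mb
Total: 108047.8 Mb = 13506.0 MB.
= 13.51 GB.

13.51 GB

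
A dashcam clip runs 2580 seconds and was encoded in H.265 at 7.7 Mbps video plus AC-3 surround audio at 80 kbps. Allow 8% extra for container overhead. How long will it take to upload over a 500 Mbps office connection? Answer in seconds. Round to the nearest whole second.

43 seconds

Audio: 80 kbps = 0.080 Mbps.
Total bitrate: 7.780 Mbps.
File: 7.780 Mbps × 2580 s = 20072.4 Mb.
With 8% container overhead: ×1.08. → 21678.2 Mb.
At 500 Mbps: 21678.2 / 500 = 43.4 s ≈ 43.4 seconds.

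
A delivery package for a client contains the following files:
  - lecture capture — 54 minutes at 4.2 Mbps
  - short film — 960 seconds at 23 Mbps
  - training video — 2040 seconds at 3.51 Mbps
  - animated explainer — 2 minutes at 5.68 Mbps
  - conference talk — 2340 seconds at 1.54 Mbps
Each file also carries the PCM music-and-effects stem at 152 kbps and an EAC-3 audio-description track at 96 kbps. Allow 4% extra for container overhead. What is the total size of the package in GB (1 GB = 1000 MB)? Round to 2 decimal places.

6.41 GB

Audio total: 152 + 96 = 248 kbps = 0.248 Mbps.
lecture capture: 4.448 Mbps × 3240 s × 1.04 = 14988.0 Mb
short film: 23.248 Mbps × 960 s × 1.04 = 23210.8 Mb
training video: 3.758 Mbps × 2040 s × 1.04 = 7973.0 Mb
animated explainer: 5.928 Mbps × 120 s × 1.04 = 739.8 Mb
conference talk: 1.788 Mbps × 2340 s × 1.04 = 4351.3 Mb
Total: 51262.8 Mb = 6407.9 MB.
= 6.408 GB.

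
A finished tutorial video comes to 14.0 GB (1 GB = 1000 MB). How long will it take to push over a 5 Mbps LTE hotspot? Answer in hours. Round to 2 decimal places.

File: 14.0 GB = 112000.0 Mb.
At 5 Mbps: 112000.0 / 5 = 22400.0 s ≈ 6.22 hours.

6.22 hours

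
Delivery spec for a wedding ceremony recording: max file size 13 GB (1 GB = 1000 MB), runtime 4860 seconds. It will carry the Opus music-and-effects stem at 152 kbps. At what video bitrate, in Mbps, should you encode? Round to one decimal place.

21.2 Mbps

Budget: 13 GB = 104000.0 Mb.
Total bitrate budget: 104000.0 Mb / 4860 s = 21.399 Mbps.
Audio: 152 kbps = 0.152 Mbps.
Video: 21.399 − 0.152 = 21.247 Mbps.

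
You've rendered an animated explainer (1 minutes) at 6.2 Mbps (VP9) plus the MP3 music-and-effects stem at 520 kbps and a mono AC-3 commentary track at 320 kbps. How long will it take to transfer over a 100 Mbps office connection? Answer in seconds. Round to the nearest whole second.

Audio total: 520 + 320 = 840 kbps = 0.840 Mbps.
Total bitrate: 7.040 Mbps.
File: 7.040 Mbps × 60 s = 422.4 Mb.
At 100 Mbps: 422.4 / 100 = 4.2 s ≈ 4.22 seconds.

4 seconds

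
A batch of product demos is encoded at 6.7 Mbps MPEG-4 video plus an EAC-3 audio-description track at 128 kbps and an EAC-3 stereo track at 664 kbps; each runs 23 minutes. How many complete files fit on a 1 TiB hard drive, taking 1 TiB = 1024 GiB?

23 min = 1380 s
Audio total: 128 + 664 = 792 kbps = 0.792 Mbps.
Total bitrate: 7.492 Mbps.
Per item: 7.492 Mbps × 1380 s = 10,339 Mb = 1,292 MB.
Capacity: 1 TiB = 8,796,093 Mb; 850.77 items → 850 complete.

850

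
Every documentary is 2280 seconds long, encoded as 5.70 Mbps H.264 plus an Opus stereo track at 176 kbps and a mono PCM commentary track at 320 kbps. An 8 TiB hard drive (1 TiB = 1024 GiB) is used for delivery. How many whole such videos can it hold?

4981

Audio total: 176 + 320 = 496 kbps = 0.496 Mbps.
Total bitrate: 6.196 Mbps.
Per item: 6.196 Mbps × 2280 s = 14,127 Mb = 1,766 MB.
Capacity: 8 TiB = 70,368,744 Mb; 4981.20 items → 4981 complete.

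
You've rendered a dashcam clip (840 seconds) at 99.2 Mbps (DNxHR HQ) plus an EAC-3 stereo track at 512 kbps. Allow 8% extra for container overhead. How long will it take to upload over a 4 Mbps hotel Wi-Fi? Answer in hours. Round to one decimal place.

Audio: 512 kbps = 0.512 Mbps.
Total bitrate: 99.712 Mbps.
File: 99.712 Mbps × 840 s = 83758.1 Mb.
With 8% container overhead: ×1.08. → 90458.7 Mb.
At 4 Mbps: 90458.7 / 4 = 22614.7 s ≈ 6.28 hours.

6.3 hours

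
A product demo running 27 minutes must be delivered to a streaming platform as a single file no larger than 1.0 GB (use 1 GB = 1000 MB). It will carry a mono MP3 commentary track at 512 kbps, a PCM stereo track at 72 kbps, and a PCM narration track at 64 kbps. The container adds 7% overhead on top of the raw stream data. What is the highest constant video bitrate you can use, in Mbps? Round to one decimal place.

4.0 Mbps

Budget: 1.0 GB = 8000.0 Mb.
Stream payload after overhead: 8000.0 / 1.07 = 7476.6 Mb.
27 min = 1620 s
Total bitrate budget: 7476.6 Mb / 1620 s = 4.615 Mbps.
Audio total: 512 + 72 + 64 = 648 kbps = 0.648 Mbps.
Video: 4.615 − 0.648 = 3.967 Mbps.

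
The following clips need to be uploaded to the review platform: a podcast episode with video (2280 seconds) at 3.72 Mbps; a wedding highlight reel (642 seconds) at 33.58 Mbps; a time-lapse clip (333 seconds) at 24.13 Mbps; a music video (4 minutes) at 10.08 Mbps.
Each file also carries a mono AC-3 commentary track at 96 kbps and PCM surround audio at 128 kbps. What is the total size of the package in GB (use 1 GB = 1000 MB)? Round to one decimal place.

Audio total: 96 + 128 = 224 kbps = 0.224 Mbps.
podcast episode with video: 3.944 Mbps × 2280 s = 8992.3 Mb
wedding highlight reel: 33.804 Mbps × 642 s = 21702.2 Mb
time-lapse clip: 24.354 Mbps × 333 s = 8109.9 Mb
music video: 10.304 Mbps × 240 s = 2473.0 Mb
Total: 41277.3 Mb = 5159.7 MB.
= 5.160 GB.

5.2 GB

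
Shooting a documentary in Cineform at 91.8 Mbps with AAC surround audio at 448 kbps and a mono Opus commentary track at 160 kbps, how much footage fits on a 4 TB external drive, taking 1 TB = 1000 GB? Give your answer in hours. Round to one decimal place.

Audio total: 448 + 160 = 608 kbps = 0.608 Mbps.
Total bitrate: 91.8 + 0.608 = 92.408 Mbps.
Capacity: 4 TB = 32,000,000 Mb.
Recording time: 32,000,000 / 92.408 = 346,290 s ≈ 96.2 hours.

96.2 hours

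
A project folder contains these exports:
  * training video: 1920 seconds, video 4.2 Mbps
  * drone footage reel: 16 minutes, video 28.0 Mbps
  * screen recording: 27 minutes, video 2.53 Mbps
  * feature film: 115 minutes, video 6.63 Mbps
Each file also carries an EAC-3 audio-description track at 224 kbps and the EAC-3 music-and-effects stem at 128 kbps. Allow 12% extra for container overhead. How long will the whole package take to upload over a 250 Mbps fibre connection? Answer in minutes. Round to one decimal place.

6.6 minutes

Audio total: 224 + 128 = 352 kbps = 0.352 Mbps.
training video: 4.552 Mbps × 1920 s × 1.12 = 9788.6 Mb
drone footage reel: 28.352 Mbps × 960 s × 1.12 = 30484.1 Mb
screen recording: 2.882 Mbps × 1620 s × 1.12 = 5229.1 Mb
feature film: 6.982 Mbps × 6900 s × 1.12 = 53956.9 Mb
Total: 99458.7 Mb = 12432.3 MB.
At 250 Mbps: 99458.7 / 250 = 398 s ≈ 6.63 minutes.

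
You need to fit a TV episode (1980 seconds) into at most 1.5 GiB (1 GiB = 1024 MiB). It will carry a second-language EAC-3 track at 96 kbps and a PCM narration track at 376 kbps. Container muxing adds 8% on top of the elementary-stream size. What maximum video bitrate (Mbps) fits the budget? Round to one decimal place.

5.6 Mbps

Budget: 1.5 GiB = 12884.9 Mb.
Stream payload after overhead: 12884.9 / 1.08 = 11930.5 Mb.
Total bitrate budget: 11930.5 Mb / 1980 s = 6.025 Mbps.
Audio total: 96 + 376 = 472 kbps = 0.472 Mbps.
Video: 6.025 − 0.472 = 5.553 Mbps.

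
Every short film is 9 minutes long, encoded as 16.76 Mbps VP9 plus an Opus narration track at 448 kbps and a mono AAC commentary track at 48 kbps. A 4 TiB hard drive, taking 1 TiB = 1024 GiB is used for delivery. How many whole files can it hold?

3775

9 min = 540 s
Audio total: 448 + 48 = 496 kbps = 0.496 Mbps.
Total bitrate: 17.256 Mbps.
Per item: 17.256 Mbps × 540 s = 9,318 Mb = 1,165 MB.
Capacity: 4 TiB = 35,184,372 Mb; 3775.86 items → 3775 complete.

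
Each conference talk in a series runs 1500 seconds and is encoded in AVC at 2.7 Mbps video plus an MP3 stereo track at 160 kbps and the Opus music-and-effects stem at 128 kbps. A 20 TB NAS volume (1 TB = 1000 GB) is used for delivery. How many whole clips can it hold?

35698

Audio total: 160 + 128 = 288 kbps = 0.288 Mbps.
Total bitrate: 2.988 Mbps.
Per item: 2.988 Mbps × 1500 s = 4,482 Mb = 560.2 MB.
Capacity: 20 TB = 160,000,000 Mb; 35698.35 items → 35698 complete.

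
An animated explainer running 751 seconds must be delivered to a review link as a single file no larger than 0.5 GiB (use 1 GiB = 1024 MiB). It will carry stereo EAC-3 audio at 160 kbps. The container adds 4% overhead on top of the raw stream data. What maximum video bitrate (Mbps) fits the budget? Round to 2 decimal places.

5.34 Mbps

Budget: 0.5 GiB = 4295.0 Mb.
Stream payload after overhead: 4295.0 / 1.04 = 4129.8 Mb.
Total bitrate budget: 4129.8 Mb / 751 s = 5.499 Mbps.
Audio: 160 kbps = 0.160 Mbps.
Video: 5.499 − 0.160 = 5.339 Mbps.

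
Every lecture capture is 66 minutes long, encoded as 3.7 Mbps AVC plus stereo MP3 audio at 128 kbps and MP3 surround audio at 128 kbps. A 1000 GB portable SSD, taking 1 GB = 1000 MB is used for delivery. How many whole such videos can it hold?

66 min = 3960 s
Audio total: 128 + 128 = 256 kbps = 0.256 Mbps.
Total bitrate: 3.956 Mbps.
Per item: 3.956 Mbps × 3960 s = 15,666 Mb = 1,958 MB.
Capacity: 1000 GB = 8,000,000 Mb; 510.67 items → 510 complete.

510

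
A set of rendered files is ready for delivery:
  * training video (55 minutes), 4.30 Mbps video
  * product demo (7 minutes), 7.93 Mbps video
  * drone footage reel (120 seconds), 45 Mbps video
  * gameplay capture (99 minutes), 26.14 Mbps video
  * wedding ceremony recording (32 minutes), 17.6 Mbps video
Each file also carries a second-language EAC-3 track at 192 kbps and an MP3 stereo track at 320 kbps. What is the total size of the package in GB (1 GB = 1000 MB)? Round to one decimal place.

27.2 GB

Audio total: 192 + 320 = 512 kbps = 0.512 Mbps.
training video: 4.812 Mbps × 3300 s = 15879.6 Mb
product demo: 8.442 Mbps × 420 s = 3545.6 Mb
drone footage reel: 45.512 Mbps × 120 s = 5461.4 Mb
gameplay capture: 26.652 Mbps × 5940 s = 158312.9 Mb
wedding ceremony recording: 18.112 Mbps × 1920 s = 34775.0 Mb
Total: 217974.6 Mb = 27246.8 MB.
= 27.25 GB.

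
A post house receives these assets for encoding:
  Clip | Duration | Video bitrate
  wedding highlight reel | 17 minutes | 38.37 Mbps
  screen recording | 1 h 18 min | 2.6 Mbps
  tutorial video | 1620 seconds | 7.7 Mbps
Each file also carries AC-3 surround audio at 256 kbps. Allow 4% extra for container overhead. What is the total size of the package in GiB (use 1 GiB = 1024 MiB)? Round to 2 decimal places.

7.95 GiB

Audio: 256 kbps = 0.256 Mbps.
wedding highlight reel: 38.626 Mbps × 1020 s × 1.04 = 40974.5 Mb
screen recording: 2.856 Mbps × 4680 s × 1.04 = 13900.7 Mb
tutorial video: 7.956 Mbps × 1620 s × 1.04 = 13404.3 Mb
Total: 68279.5 Mb = 8534.9 MB.
= 7.949 GiB.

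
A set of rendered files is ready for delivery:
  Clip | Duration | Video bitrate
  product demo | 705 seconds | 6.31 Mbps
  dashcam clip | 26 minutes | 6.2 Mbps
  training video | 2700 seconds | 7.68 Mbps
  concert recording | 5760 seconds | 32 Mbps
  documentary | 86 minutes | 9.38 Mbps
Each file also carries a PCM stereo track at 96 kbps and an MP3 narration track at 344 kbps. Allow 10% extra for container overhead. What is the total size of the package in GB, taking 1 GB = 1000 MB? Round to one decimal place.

Audio total: 96 + 344 = 440 kbps = 0.440 Mbps.
product demo: 6.750 Mbps × 705 s × 1.10 = 5234.6 Mb
dashcam clip: 6.640 Mbps × 1560 s × 1.10 = 11394.2 Mb
training video: 8.120 Mbps × 2700 s × 1.10 = 24116.4 Mb
concert recording: 32.440 Mbps × 5760 s × 1.10 = 205539.8 Mb
documentary: 9.820 Mbps × 5160 s × 1.10 = 55738.3 Mb
Total: 302023.4 Mb = 37752.9 MB.
= 37.75 GB.

37.8 GB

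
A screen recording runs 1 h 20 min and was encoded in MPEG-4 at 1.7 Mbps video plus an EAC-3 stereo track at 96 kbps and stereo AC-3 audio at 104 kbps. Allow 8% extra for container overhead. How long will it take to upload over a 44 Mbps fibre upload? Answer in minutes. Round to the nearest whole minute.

1 h 20 min = 80 min = 4800 s
Audio total: 96 + 104 = 200 kbps = 0.200 Mbps.
Total bitrate: 1.900 Mbps.
File: 1.900 Mbps × 4800 s = 9120.0 Mb.
With 8% container overhead: ×1.08. → 9849.6 Mb.
At 44 Mbps: 9849.6 / 44 = 223.9 s ≈ 3.73 minutes.

4 minutes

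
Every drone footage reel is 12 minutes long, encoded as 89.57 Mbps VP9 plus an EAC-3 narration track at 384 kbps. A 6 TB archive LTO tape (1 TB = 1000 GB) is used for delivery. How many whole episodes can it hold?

12 min = 720 s
Audio: 384 kbps = 0.384 Mbps.
Total bitrate: 89.954 Mbps.
Per item: 89.954 Mbps × 720 s = 64,767 Mb = 8,096 MB.
Capacity: 6 TB = 48,000,000 Mb; 741.12 items → 741 complete.

741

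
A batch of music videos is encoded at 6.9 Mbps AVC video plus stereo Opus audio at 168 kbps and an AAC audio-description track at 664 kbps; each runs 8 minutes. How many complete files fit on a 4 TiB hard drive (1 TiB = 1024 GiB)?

8 min = 480 s
Audio total: 168 + 664 = 832 kbps = 0.832 Mbps.
Total bitrate: 7.732 Mbps.
Per item: 7.732 Mbps × 480 s = 3,711 Mb = 463.9 MB.
Capacity: 4 TiB = 35,184,372 Mb; 9480.18 items → 9480 complete.

9480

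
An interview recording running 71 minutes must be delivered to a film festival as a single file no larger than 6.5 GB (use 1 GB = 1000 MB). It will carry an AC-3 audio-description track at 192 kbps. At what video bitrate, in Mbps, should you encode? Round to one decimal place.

Budget: 6.5 GB = 52000.0 Mb.
71 min = 4260 s
Total bitrate budget: 52000.0 Mb / 4260 s = 12.207 Mbps.
Audio: 192 kbps = 0.192 Mbps.
Video: 12.207 − 0.192 = 12.015 Mbps.

12.0 Mbps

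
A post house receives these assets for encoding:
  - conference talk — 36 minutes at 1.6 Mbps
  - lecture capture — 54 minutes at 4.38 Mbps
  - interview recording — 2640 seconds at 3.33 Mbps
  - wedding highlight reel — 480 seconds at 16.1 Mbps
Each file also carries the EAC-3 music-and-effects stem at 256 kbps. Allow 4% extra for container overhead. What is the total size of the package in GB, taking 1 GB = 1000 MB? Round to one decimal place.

Audio: 256 kbps = 0.256 Mbps.
conference talk: 1.856 Mbps × 2160 s × 1.04 = 4169.3 Mb
lecture capture: 4.636 Mbps × 3240 s × 1.04 = 15621.5 Mb
interview recording: 3.586 Mbps × 2640 s × 1.04 = 9845.7 Mb
wedding highlight reel: 16.356 Mbps × 480 s × 1.04 = 8164.9 Mb
Total: 37801.4 Mb = 4725.2 MB.
= 4.725 GB.

4.7 GB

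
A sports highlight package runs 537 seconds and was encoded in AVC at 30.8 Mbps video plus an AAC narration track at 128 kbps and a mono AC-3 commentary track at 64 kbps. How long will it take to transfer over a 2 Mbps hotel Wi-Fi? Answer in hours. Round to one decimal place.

Audio total: 128 + 64 = 192 kbps = 0.192 Mbps.
Total bitrate: 30.992 Mbps.
File: 30.992 Mbps × 537 s = 16642.7 Mb.
At 2 Mbps: 16642.7 / 2 = 8321.4 s ≈ 2.31 hours.

2.3 hours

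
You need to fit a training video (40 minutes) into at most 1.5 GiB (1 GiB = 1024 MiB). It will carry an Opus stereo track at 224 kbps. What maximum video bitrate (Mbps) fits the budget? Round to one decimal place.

Budget: 1.5 GiB = 12884.9 Mb.
40 min = 2400 s
Total bitrate budget: 12884.9 Mb / 2400 s = 5.369 Mbps.
Audio: 224 kbps = 0.224 Mbps.
Video: 5.369 − 0.224 = 5.145 Mbps.

5.1 Mbps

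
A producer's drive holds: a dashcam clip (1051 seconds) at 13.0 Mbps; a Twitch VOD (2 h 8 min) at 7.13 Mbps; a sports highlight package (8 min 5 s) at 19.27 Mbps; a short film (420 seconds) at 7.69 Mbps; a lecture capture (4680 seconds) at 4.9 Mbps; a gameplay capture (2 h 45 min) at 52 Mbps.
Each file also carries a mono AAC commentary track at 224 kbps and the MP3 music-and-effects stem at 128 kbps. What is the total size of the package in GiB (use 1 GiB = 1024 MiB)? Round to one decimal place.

Audio total: 224 + 128 = 352 kbps = 0.352 Mbps.
dashcam clip: 13.352 Mbps × 1051 s = 14033.0 Mb
Twitch VOD: 7.482 Mbps × 7680 s = 57461.8 Mb
sports highlight package: 19.622 Mbps × 485 s = 9516.7 Mb
short film: 8.042 Mbps × 420 s = 3377.6 Mb
lecture capture: 5.252 Mbps × 4680 s = 24579.4 Mb
gameplay capture: 52.352 Mbps × 9900 s = 518284.8 Mb
Total: 627253.2 Mb = 78406.6 MB.
= 73.02 GiB.

73.0 GiB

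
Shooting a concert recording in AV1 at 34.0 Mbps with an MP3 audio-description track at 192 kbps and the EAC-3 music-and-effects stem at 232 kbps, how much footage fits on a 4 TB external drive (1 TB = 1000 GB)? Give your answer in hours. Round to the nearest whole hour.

258 hours

Audio total: 192 + 232 = 424 kbps = 0.424 Mbps.
Total bitrate: 34.0 + 0.424 = 34.424 Mbps.
Capacity: 4 TB = 32,000,000 Mb.
Recording time: 32,000,000 / 34.424 = 929,584 s ≈ 258 hours.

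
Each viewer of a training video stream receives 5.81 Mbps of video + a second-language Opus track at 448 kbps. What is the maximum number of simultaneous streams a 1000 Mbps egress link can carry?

Audio: 448 kbps = 0.448 Mbps.
Per-viewer media rate: 6.258 Mbps.
1000 Mbps = 1,000 Mbps; 1,000 / 6.258 = 159.80 → 159 viewers.

159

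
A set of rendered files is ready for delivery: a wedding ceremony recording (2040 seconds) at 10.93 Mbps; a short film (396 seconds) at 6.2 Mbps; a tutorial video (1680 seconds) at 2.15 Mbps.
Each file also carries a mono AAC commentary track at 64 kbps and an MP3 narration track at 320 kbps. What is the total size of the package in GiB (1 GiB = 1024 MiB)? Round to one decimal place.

Audio total: 64 + 320 = 384 kbps = 0.384 Mbps.
wedding ceremony recording: 11.314 Mbps × 2040 s = 23080.6 Mb
short film: 6.584 Mbps × 396 s = 2607.3 Mb
tutorial video: 2.534 Mbps × 1680 s = 4257.1 Mb
Total: 29944.9 Mb = 3743.1 MB.
= 3.486 GiB.

3.5 GiB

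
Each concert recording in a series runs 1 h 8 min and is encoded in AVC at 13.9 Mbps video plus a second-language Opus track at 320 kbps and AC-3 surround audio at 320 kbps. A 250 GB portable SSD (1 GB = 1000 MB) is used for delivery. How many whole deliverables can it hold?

33

1 h 8 min = 68 min = 4080 s
Audio total: 320 + 320 = 640 kbps = 0.640 Mbps.
Total bitrate: 14.540 Mbps.
Per item: 14.540 Mbps × 4080 s = 59,323 Mb = 7,415 MB.
Capacity: 250 GB = 2,000,000 Mb; 33.71 items → 33 complete.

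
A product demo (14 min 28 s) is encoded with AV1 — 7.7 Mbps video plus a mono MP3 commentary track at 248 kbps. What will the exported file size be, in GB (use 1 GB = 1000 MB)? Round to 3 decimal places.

14 min 28 s = 868 s
Audio: 248 kbps = 0.248 Mbps.
Total bitrate: 7.7 + 0.248 = 7.948 Mbps.
Stream data: 7.948 Mbps × 868 s = 6898.9 Mb.
6,899 Mb ÷ 8 = 862.4 MB → 0.8624 GB.

0.862 GB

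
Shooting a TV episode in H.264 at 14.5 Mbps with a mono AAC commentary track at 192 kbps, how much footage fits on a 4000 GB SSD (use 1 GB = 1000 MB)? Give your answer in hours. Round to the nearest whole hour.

605 hours

Audio: 192 kbps = 0.192 Mbps.
Total bitrate: 14.5 + 0.192 = 14.692 Mbps.
Capacity: 4000 GB = 32,000,000 Mb.
Recording time: 32,000,000 / 14.692 = 2,178,056 s ≈ 605 hours.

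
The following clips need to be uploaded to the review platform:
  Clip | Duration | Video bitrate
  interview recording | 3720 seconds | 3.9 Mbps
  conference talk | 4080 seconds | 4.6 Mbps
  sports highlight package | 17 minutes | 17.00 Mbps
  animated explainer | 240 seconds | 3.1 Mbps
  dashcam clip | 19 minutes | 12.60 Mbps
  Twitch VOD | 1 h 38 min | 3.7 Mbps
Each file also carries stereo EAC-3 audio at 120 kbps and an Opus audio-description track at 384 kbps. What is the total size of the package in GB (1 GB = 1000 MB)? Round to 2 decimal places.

Audio total: 120 + 384 = 504 kbps = 0.504 Mbps.
interview recording: 4.404 Mbps × 3720 s = 16382.9 Mb
conference talk: 5.104 Mbps × 4080 s = 20824.3 Mb
sports highlight package: 17.504 Mbps × 1020 s = 17854.1 Mb
animated explainer: 3.604 Mbps × 240 s = 865.0 Mb
dashcam clip: 13.104 Mbps × 1140 s = 14938.6 Mb
Twitch VOD: 4.204 Mbps × 5880 s = 24719.5 Mb
Total: 95584.3 Mb = 11948.0 MB.
= 11.95 GB.

11.95 GB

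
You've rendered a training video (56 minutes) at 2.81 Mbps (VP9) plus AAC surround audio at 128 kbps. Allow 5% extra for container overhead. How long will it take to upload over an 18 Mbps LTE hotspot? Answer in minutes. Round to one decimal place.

9.6 minutes

56 min = 3360 s
Audio: 128 kbps = 0.128 Mbps.
Total bitrate: 2.938 Mbps.
File: 2.938 Mbps × 3360 s = 9871.7 Mb.
With 5% container overhead: ×1.05. → 10365.3 Mb.
At 18 Mbps: 10365.3 / 18 = 575.8 s ≈ 9.6 minutes.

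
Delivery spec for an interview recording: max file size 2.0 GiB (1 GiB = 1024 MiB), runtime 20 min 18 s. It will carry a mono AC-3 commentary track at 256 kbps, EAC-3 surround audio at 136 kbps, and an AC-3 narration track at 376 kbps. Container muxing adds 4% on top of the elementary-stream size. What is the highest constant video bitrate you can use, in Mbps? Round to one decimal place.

12.8 Mbps

Budget: 2.0 GiB = 17179.9 Mb.
Stream payload after overhead: 17179.9 / 1.04 = 16519.1 Mb.
20 min 18 s = 1218 s
Total bitrate budget: 16519.1 Mb / 1218 s = 13.562 Mbps.
Audio total: 256 + 136 + 376 = 768 kbps = 0.768 Mbps.
Video: 13.562 − 0.768 = 12.794 Mbps.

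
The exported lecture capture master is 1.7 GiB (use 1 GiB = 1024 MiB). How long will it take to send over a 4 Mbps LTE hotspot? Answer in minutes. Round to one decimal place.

60.8 minutes

File: 1.7 GiB = 14602.9 Mb.
At 4 Mbps: 14602.9 / 4 = 3650.7 s ≈ 60.8 minutes.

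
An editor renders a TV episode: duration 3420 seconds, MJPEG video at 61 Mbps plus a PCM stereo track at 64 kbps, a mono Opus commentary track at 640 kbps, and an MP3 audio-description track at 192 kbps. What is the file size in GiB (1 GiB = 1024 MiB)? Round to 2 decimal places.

24.64 GiB

Audio total: 64 + 640 + 192 = 896 kbps = 0.896 Mbps.
Total bitrate: 61 + 0.896 = 61.896 Mbps.
Stream data: 61.896 Mbps × 3420 s = 211684.3 Mb.
211,684 Mb = 26,460,540,000 bytes ÷ 1,073,741,824 = 24.64 GiB.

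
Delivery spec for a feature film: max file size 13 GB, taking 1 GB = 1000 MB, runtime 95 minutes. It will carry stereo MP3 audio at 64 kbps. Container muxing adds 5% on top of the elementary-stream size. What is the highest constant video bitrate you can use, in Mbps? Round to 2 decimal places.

17.31 Mbps

Budget: 13 GB = 104000.0 Mb.
Stream payload after overhead: 104000.0 / 1.05 = 99047.6 Mb.
95 min = 5700 s
Total bitrate budget: 99047.6 Mb / 5700 s = 17.377 Mbps.
Audio: 64 kbps = 0.064 Mbps.
Video: 17.377 − 0.064 = 17.313 Mbps.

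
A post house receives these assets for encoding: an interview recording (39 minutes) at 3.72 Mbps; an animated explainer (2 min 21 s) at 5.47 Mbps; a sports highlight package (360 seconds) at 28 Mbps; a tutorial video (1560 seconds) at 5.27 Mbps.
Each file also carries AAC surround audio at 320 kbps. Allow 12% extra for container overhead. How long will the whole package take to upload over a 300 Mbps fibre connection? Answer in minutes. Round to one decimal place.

Audio: 320 kbps = 0.320 Mbps.
interview recording: 4.040 Mbps × 2340 s × 1.12 = 10588.0 Mb
animated explainer: 5.790 Mbps × 141 s × 1.12 = 914.4 Mb
sports highlight package: 28.320 Mbps × 360 s × 1.12 = 11418.6 Mb
tutorial video: 5.590 Mbps × 1560 s × 1.12 = 9766.8 Mb
Total: 32687.9 Mb = 4086.0 MB.
At 300 Mbps: 32687.9 / 300 = 109 s ≈ 1.82 minutes.

1.8 minutes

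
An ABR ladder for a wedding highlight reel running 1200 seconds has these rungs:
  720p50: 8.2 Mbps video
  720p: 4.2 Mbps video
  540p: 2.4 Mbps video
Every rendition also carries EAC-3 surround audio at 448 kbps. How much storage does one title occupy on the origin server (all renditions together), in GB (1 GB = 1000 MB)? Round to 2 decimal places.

2.42 GB

Audio: 448 kbps = 0.448 Mbps.
Sum of rendition bitrates: (8.2+0.448) + (4.2+0.448) + (2.4+0.448) = 16.144 Mbps.
× 1200 s = 19,373 Mb = 2,422 MB = 2.422 GB.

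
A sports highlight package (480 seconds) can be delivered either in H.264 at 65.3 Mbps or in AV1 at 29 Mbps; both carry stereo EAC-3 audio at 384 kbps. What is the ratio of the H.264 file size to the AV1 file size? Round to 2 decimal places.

Audio: 384 kbps = 0.384 Mbps.
H.264: 65.684 Mbps × 480 s = 31528.3 Mb = 3.941 GB.
AV1: 29.384 Mbps × 480 s = 14104.3 Mb = 1.763 GB.
Ratio: 3.941 / 1.763 = 2.235.

2.24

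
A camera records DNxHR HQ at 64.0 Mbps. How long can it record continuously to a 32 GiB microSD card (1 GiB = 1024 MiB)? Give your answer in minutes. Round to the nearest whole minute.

Capacity: 32 GiB = 274,878 Mb.
Recording time: 274,878 / 64.000 = 4,295 s ≈ 71.6 minutes.

72 minutes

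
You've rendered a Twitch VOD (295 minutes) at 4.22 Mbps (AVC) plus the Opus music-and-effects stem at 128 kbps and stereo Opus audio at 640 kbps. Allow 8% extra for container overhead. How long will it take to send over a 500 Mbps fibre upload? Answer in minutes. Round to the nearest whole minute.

295 min = 17700 s
Audio total: 128 + 640 = 768 kbps = 0.768 Mbps.
Total bitrate: 4.988 Mbps.
File: 4.988 Mbps × 17700 s = 88287.6 Mb.
With 8% container overhead: ×1.08. → 95350.6 Mb.
At 500 Mbps: 95350.6 / 500 = 190.7 s ≈ 3.18 minutes.

3 minutes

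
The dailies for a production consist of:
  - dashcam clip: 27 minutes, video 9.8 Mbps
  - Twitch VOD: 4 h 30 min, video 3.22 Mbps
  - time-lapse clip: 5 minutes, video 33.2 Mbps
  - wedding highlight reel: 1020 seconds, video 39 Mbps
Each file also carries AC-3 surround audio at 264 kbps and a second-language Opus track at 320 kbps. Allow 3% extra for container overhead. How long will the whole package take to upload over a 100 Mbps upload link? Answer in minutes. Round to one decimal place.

22.1 minutes

Audio total: 264 + 320 = 584 kbps = 0.584 Mbps.
dashcam clip: 10.384 Mbps × 1620 s × 1.03 = 17326.7 Mb
Twitch VOD: 3.804 Mbps × 16200 s × 1.03 = 63473.5 Mb
time-lapse clip: 33.784 Mbps × 300 s × 1.03 = 10439.3 Mb
wedding highlight reel: 39.584 Mbps × 1020 s × 1.03 = 41587.0 Mb
Total: 132826.5 Mb = 16603.3 MB.
At 100 Mbps: 132826.5 / 100 = 1328 s ≈ 22.1 minutes.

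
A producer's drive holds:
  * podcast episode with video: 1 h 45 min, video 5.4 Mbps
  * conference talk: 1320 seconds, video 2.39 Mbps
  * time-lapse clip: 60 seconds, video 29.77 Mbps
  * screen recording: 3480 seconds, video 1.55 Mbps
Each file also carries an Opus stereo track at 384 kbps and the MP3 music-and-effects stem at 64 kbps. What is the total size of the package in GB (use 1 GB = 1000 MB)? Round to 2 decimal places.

6.17 GB

Audio total: 384 + 64 = 448 kbps = 0.448 Mbps.
podcast episode with video: 5.848 Mbps × 6300 s = 36842.4 Mb
conference talk: 2.838 Mbps × 1320 s = 3746.2 Mb
time-lapse clip: 30.218 Mbps × 60 s = 1813.1 Mb
screen recording: 1.998 Mbps × 3480 s = 6953.0 Mb
Total: 49354.7 Mb = 6169.3 MB.
= 6.169 GB.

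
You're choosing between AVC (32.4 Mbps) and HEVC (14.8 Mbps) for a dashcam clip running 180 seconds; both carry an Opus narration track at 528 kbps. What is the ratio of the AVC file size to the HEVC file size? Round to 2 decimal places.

2.15

Audio: 528 kbps = 0.528 Mbps.
AVC: 32.928 Mbps × 180 s = 5927.0 Mb = 0.741 GB.
HEVC: 15.328 Mbps × 180 s = 2759.0 Mb = 0.345 GB.
Ratio: 0.741 / 0.345 = 2.148.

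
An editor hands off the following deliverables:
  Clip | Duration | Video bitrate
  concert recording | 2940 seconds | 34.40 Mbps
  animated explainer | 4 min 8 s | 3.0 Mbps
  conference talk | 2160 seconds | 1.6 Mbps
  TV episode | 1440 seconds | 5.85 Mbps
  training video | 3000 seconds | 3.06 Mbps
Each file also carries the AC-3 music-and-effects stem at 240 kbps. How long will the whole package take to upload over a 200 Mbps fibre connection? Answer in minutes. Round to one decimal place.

Audio: 240 kbps = 0.240 Mbps.
concert recording: 34.640 Mbps × 2940 s = 101841.6 Mb
animated explainer: 3.240 Mbps × 248 s = 803.5 Mb
conference talk: 1.840 Mbps × 2160 s = 3974.4 Mb
TV episode: 6.090 Mbps × 1440 s = 8769.6 Mb
training video: 3.300 Mbps × 3000 s = 9900.0 Mb
Total: 125289.1 Mb = 15661.1 MB.
At 200 Mbps: 125289.1 / 200 = 626 s ≈ 10.4 minutes.

10.4 minutes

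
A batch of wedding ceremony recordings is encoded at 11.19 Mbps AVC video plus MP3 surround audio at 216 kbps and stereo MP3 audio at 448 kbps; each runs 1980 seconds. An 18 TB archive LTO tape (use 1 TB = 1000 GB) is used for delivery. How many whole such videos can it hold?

6135

Audio total: 216 + 448 = 664 kbps = 0.664 Mbps.
Total bitrate: 11.854 Mbps.
Per item: 11.854 Mbps × 1980 s = 23,471 Mb = 2,934 MB.
Capacity: 18 TB = 144,000,000 Mb; 6135.25 items → 6135 complete.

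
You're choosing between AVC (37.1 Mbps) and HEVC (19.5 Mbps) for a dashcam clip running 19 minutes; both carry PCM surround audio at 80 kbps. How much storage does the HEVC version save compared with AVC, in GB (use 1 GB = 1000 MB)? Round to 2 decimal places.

19 min = 1140 s
Audio: 80 kbps = 0.080 Mbps.
AVC: 37.180 Mbps × 1140 s = 42385.2 Mb = 5.298 GB.
HEVC: 19.580 Mbps × 1140 s = 22321.2 Mb = 2.790 GB.
Saving: 5.298 − 2.790 = 2.508 GB.

2.51 GB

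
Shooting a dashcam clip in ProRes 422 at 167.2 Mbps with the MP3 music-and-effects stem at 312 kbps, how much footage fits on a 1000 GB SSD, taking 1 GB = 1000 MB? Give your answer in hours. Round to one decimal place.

13.3 hours

Audio: 312 kbps = 0.312 Mbps.
Total bitrate: 167.2 + 0.312 = 167.512 Mbps.
Capacity: 1000 GB = 8,000,000 Mb.
Recording time: 8,000,000 / 167.512 = 47,758 s ≈ 13.3 hours.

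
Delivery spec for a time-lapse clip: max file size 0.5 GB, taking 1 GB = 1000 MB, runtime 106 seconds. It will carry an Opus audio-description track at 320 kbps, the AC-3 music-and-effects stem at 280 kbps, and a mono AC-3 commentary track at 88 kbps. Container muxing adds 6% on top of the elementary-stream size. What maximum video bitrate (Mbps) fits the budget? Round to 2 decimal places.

34.91 Mbps

Budget: 0.5 GB = 4000.0 Mb.
Stream payload after overhead: 4000.0 / 1.06 = 3773.6 Mb.
Total bitrate budget: 3773.6 Mb / 106 s = 35.600 Mbps.
Audio total: 320 + 280 + 88 = 688 kbps = 0.688 Mbps.
Video: 35.600 − 0.688 = 34.912 Mbps.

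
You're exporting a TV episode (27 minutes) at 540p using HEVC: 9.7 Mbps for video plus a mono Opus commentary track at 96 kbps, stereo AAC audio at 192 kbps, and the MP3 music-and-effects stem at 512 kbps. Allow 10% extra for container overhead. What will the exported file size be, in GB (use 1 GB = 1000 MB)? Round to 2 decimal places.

27 min = 1620 s
Audio total: 96 + 192 + 512 = 800 kbps = 0.800 Mbps.
Total bitrate: 9.7 + 0.800 = 10.500 Mbps.
Stream data: 10.500 Mbps × 1620 s = 17010.0 Mb.
With 10% container overhead: ×1.10.
18,711 Mb ÷ 8 = 2,339 MB → 2.339 GB.

2.34 GB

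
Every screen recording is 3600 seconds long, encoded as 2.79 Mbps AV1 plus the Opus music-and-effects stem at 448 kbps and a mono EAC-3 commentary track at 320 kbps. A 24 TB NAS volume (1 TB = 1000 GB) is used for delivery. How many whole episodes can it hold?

14989

Audio total: 448 + 320 = 768 kbps = 0.768 Mbps.
Total bitrate: 3.558 Mbps.
Per item: 3.558 Mbps × 3600 s = 12,809 Mb = 1,601 MB.
Capacity: 24 TB = 192,000,000 Mb; 14989.69 items → 14989 complete.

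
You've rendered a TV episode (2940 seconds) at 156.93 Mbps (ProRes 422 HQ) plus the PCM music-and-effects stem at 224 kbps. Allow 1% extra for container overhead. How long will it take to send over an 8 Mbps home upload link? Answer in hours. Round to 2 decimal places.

16.20 hours

Audio: 224 kbps = 0.224 Mbps.
Total bitrate: 157.154 Mbps.
File: 157.154 Mbps × 2940 s = 462032.8 Mb.
With 1% container overhead: ×1.01. → 466653.1 Mb.
At 8 Mbps: 466653.1 / 8 = 58331.6 s ≈ 16.2 hours.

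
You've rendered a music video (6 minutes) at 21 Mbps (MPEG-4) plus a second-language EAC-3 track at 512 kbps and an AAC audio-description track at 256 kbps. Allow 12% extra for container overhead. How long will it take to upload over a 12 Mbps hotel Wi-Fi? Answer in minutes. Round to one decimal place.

12.2 minutes

6 min = 360 s
Audio total: 512 + 256 = 768 kbps = 0.768 Mbps.
Total bitrate: 21.768 Mbps.
File: 21.768 Mbps × 360 s = 7836.5 Mb.
With 12% container overhead: ×1.12. → 8776.9 Mb.
At 12 Mbps: 8776.9 / 12 = 731.4 s ≈ 12.2 minutes.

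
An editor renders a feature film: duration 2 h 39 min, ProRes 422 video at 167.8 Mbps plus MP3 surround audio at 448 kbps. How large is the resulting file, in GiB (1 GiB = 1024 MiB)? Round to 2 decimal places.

186.86 GiB

2 h 39 min = 159 min = 9540 s
Audio: 448 kbps = 0.448 Mbps.
Total bitrate: 167.8 + 0.448 = 168.248 Mbps.
Stream data: 168.248 Mbps × 9540 s = 1605085.9 Mb.
1,605,086 Mb = 200,635,740,000 bytes ÷ 1,073,741,824 = 186.9 GiB.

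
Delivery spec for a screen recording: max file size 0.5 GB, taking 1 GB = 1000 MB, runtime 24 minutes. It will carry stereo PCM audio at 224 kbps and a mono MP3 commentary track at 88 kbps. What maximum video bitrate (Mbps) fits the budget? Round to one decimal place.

Budget: 0.5 GB = 4000.0 Mb.
24 min = 1440 s
Total bitrate budget: 4000.0 Mb / 1440 s = 2.778 Mbps.
Audio total: 224 + 88 = 312 kbps = 0.312 Mbps.
Video: 2.778 − 0.312 = 2.466 Mbps.

2.5 Mbps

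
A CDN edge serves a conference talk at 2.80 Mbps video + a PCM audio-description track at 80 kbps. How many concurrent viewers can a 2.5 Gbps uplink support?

Audio: 80 kbps = 0.080 Mbps.
Per-viewer media rate: 2.880 Mbps.
2.5 Gbps = 2,500 Mbps; 2,500 / 2.880 = 868.06 → 868 viewers.

868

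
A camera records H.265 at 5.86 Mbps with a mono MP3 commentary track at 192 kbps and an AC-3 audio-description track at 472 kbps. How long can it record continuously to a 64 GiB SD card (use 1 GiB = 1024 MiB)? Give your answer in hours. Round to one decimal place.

Audio total: 192 + 472 = 664 kbps = 0.664 Mbps.
Total bitrate: 5.86 + 0.664 = 6.524 Mbps.
Capacity: 64 GiB = 549,756 Mb.
Recording time: 549,756 / 6.524 = 84,267 s ≈ 23.4 hours.

23.4 hours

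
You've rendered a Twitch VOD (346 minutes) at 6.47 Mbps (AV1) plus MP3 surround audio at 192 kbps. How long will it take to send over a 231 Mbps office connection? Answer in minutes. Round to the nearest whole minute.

346 min = 20760 s
Audio: 192 kbps = 0.192 Mbps.
Total bitrate: 6.662 Mbps.
File: 6.662 Mbps × 20760 s = 138303.1 Mb.
At 231 Mbps: 138303.1 / 231 = 598.7 s ≈ 9.98 minutes.

10 minutes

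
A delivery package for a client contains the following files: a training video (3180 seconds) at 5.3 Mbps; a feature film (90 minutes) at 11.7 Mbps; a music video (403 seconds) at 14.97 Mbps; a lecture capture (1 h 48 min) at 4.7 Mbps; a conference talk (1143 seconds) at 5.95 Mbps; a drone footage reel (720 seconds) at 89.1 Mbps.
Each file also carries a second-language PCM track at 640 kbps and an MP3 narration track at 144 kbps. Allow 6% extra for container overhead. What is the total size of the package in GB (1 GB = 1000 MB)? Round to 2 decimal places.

Audio total: 640 + 144 = 784 kbps = 0.784 Mbps.
training video: 6.084 Mbps × 3180 s × 1.06 = 20507.9 Mb
feature film: 12.484 Mbps × 5400 s × 1.06 = 71458.4 Mb
music video: 15.754 Mbps × 403 s × 1.06 = 6729.8 Mb
lecture capture: 5.484 Mbps × 6480 s × 1.06 = 37668.5 Mb
conference talk: 6.734 Mbps × 1143 s × 1.06 = 8158.8 Mb
drone footage reel: 89.884 Mbps × 720 s × 1.06 = 68599.5 Mb
Total: 213122.9 Mb = 26640.4 MB.
= 26.64 GB.

26.64 GB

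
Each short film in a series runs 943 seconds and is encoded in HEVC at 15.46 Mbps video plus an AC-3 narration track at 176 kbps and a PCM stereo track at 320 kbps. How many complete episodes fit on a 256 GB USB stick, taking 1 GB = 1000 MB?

Audio total: 176 + 320 = 496 kbps = 0.496 Mbps.
Total bitrate: 15.956 Mbps.
Per item: 15.956 Mbps × 943 s = 15,047 Mb = 1,881 MB.
Capacity: 256 GB = 2,048,000 Mb; 136.11 items → 136 complete.

136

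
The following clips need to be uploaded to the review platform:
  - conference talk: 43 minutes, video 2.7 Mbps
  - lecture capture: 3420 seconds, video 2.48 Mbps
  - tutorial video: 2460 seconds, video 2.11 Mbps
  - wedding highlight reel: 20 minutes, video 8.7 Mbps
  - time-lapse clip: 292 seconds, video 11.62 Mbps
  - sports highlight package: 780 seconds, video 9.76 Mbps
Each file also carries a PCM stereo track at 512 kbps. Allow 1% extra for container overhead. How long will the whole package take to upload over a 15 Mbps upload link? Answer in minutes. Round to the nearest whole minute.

Audio: 512 kbps = 0.512 Mbps.
conference talk: 3.212 Mbps × 2580 s × 1.01 = 8369.8 Mb
lecture capture: 2.992 Mbps × 3420 s × 1.01 = 10335.0 Mb
tutorial video: 2.622 Mbps × 2460 s × 1.01 = 6514.6 Mb
wedding highlight reel: 9.212 Mbps × 1200 s × 1.01 = 11164.9 Mb
time-lapse clip: 12.132 Mbps × 292 s × 1.01 = 3578.0 Mb
sports highlight package: 10.272 Mbps × 780 s × 1.01 = 8092.3 Mb
Total: 48054.6 Mb = 6006.8 MB.
At 15 Mbps: 48054.6 / 15 = 3204 s ≈ 53.4 minutes.

53 minutes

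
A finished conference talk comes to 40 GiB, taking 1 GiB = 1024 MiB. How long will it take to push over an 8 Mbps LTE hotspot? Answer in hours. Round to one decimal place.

11.9 hours

File: 40 GiB = 343597.4 Mb.
At 8 Mbps: 343597.4 / 8 = 42949.7 s ≈ 11.9 hours.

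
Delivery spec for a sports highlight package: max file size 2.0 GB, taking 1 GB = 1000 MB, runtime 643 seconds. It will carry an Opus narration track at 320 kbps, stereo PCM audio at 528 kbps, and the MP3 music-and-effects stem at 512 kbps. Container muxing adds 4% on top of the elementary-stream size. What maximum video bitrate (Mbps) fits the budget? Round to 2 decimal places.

22.57 Mbps

Budget: 2.0 GB = 16000.0 Mb.
Stream payload after overhead: 16000.0 / 1.04 = 15384.6 Mb.
Total bitrate budget: 15384.6 Mb / 643 s = 23.926 Mbps.
Audio total: 320 + 528 + 512 = 1360 kbps = 1.360 Mbps.
Video: 23.926 − 1.360 = 22.566 Mbps.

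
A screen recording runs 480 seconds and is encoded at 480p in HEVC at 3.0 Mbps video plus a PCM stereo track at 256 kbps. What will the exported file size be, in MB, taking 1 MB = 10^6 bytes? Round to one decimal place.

195.4 MB

Audio: 256 kbps = 0.256 Mbps.
Total bitrate: 3.0 + 0.256 = 3.256 Mbps.
Stream data: 3.256 Mbps × 480 s = 1562.9 Mb.
1,563 Mb ÷ 8 = 195.4 MB → 195.4 MB.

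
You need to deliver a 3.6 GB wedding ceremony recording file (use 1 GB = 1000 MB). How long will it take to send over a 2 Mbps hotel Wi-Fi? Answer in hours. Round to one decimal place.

4.0 hours

File: 3.6 GB = 28800.0 Mb.
At 2 Mbps: 28800.0 / 2 = 14400.0 s ≈ 4 hours.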